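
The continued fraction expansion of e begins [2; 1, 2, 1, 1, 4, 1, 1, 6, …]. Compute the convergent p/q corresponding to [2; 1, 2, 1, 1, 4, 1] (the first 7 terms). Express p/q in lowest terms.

Start with 1.
4 + 1/(1/1) = 4 + 1/1 = 5/1
1 + 1/(5/1) = 1 + 1/5 = 6/5
1 + 1/(6/5) = 1 + 5/6 = 11/6
2 + 1/(11/6) = 2 + 6/11 = 28/11
1 + 1/(28/11) = 1 + 11/28 = 39/28
2 + 1/(39/28) = 2 + 28/39 = 106/39

106/39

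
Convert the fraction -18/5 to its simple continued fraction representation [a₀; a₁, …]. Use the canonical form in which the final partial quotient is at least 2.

-18 = -4·5 + 2, so a_0 = -4
5 = 2·2 + 1, so a_1 = 2
2 = 2·1 + 0, so a_2 = 2

[-4; 2, 2]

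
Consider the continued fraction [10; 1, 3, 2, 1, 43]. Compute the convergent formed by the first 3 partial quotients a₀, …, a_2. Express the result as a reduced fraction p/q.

Start with 3.
1 + 1/(3/1) = 1 + 1/3 = 4/3
10 + 1/(4/3) = 10 + 3/4 = 43/4

43/4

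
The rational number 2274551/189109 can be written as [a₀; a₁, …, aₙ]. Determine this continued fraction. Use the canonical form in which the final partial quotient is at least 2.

[12; 36, 14, 1, 1, 10, 8, 2]

Repeatedly divide and take the remainder:
2274551 ÷ 189109 → quotient 12, remainder 5243
189109 ÷ 5243 → quotient 36, remainder 361
5243 ÷ 361 → quotient 14, remainder 189
361 ÷ 189 → quotient 1, remainder 172
189 ÷ 172 → quotient 1, remainder 17
172 ÷ 17 → quotient 10, remainder 2
17 ÷ 2 → quotient 8, remainder 1
2 ÷ 1 → quotient 2, remainder 0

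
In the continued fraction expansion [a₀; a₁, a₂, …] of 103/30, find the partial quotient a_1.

2

103 ÷ 30 → quotient 3, remainder 13
30 ÷ 13 → quotient 2, remainder 4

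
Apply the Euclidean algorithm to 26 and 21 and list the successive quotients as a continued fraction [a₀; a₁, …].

[1; 4, 5]

⌊26/21⌋ = 1, remainder 5
⌊21/5⌋ = 4, remainder 1
⌊5/1⌋ = 5, remainder 0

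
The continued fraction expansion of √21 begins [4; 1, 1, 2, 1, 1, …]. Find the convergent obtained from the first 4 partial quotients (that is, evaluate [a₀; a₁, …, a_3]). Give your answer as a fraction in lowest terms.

23/5

Build up convergents one term at a time:
a_0 = 4: 4/1
a_1 = 1: 5/1
a_2 = 1: 9/2
a_3 = 2: 23/5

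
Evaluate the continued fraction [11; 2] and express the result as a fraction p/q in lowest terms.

23/2

a_0 = 11: 11/1
a_1 = 2: 23/2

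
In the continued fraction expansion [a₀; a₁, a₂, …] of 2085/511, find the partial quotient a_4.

Run the Euclidean algorithm, recording each quotient:
2085 = 4·511 + 41, so a_0 = 4
511 = 12·41 + 19, so a_1 = 12
41 = 2·19 + 3, so a_2 = 2
19 = 6·3 + 1, so a_3 = 6
3 = 3·1 + 0, so a_4 = 3

3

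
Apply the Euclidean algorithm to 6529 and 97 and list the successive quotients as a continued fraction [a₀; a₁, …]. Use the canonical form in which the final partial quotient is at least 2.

6529 ÷ 97 → quotient 67, remainder 30
97 ÷ 30 → quotient 3, remainder 7
30 ÷ 7 → quotient 4, remainder 2
7 ÷ 2 → quotient 3, remainder 1
2 ÷ 1 → quotient 2, remainder 0

[67; 3, 4, 3, 2]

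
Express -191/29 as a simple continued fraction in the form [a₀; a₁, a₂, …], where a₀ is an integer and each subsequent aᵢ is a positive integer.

⌊-191/29⌋ = -7, remainder 12
⌊29/12⌋ = 2, remainder 5
⌊12/5⌋ = 2, remainder 2
⌊5/2⌋ = 2, remainder 1
⌊2/1⌋ = 2, remainder 0

[-7; 2, 2, 2, 2]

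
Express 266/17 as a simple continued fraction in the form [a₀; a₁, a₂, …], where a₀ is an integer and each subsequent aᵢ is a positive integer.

[15; 1, 1, 1, 5]

Repeatedly divide and take the remainder:
266 ÷ 17 → quotient 15, remainder 11
17 ÷ 11 → quotient 1, remainder 6
11 ÷ 6 → quotient 1, remainder 5
6 ÷ 5 → quotient 1, remainder 1
5 ÷ 1 → quotient 5, remainder 0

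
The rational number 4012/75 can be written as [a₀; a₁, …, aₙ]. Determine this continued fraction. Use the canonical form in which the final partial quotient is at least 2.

[53; 2, 37]

Run the Euclidean algorithm, recording each quotient:
4012 ÷ 75 → quotient 53, remainder 37
75 ÷ 37 → quotient 2, remainder 1
37 ÷ 1 → quotient 37, remainder 0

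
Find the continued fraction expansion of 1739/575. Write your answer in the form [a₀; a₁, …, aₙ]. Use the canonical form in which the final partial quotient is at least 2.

[3; 41, 14]

Repeatedly divide and take the remainder:
1739 = 3·575 + 14, so a_0 = 3
575 = 41·14 + 1, so a_1 = 41
14 = 14·1 + 0, so a_2 = 14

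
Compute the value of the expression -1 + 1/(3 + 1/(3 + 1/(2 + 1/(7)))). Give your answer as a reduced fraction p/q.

Collapse the nested fraction from the inside out:
Start with 7.
2 + 1/(7/1) = 2 + 1/7 = 15/7
3 + 1/(15/7) = 3 + 7/15 = 52/15
3 + 1/(52/15) = 3 + 15/52 = 171/52
-1 + 1/(171/52) = -1 + 52/171 = -119/171

-119/171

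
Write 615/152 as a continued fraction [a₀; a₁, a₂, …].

615 = 4·152 + 7, so a_0 = 4
152 = 21·7 + 5, so a_1 = 21
7 = 1·5 + 2, so a_2 = 1
5 = 2·2 + 1, so a_3 = 2
2 = 2·1 + 0, so a_4 = 2

[4; 21, 1, 2, 2]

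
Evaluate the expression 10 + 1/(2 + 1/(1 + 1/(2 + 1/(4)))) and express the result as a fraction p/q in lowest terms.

Starting at the tail and folding back:
Start with 4.
2 + 1/(4/1) = 2 + 1/4 = 9/4
1 + 1/(9/4) = 1 + 4/9 = 13/9
2 + 1/(13/9) = 2 + 9/13 = 35/13
10 + 1/(35/13) = 10 + 13/35 = 363/35

363/35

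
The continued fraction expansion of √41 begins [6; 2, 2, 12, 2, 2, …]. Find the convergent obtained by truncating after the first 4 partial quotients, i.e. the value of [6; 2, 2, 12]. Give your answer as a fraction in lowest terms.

a_0 = 6: 6/1
a_1 = 2: 13/2
a_2 = 2: 32/5
a_3 = 12: 397/62

397/62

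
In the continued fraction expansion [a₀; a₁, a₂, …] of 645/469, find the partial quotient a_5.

645 ÷ 469 → quotient 1, remainder 176
469 ÷ 176 → quotient 2, remainder 117
176 ÷ 117 → quotient 1, remainder 59
117 ÷ 59 → quotient 1, remainder 58
59 ÷ 58 → quotient 1, remainder 1
58 ÷ 1 → quotient 58, remainder 0

58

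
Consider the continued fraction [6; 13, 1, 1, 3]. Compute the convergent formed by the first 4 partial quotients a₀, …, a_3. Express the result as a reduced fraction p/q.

164/27

a_0 = 6: 6/1
a_1 = 13: 79/13
a_2 = 1: 85/14
a_3 = 1: 164/27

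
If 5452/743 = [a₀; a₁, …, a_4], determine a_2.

1

⌊5452/743⌋ = 7, remainder 251
⌊743/251⌋ = 2, remainder 241
⌊251/241⌋ = 1, remainder 10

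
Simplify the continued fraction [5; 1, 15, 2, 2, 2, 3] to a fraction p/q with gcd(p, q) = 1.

3997/673

Collapse the nested fraction from the inside out:
Start with 3.
2 + 1/(3/1) = 2 + 1/3 = 7/3
2 + 1/(7/3) = 2 + 3/7 = 17/7
2 + 1/(17/7) = 2 + 7/17 = 41/17
15 + 1/(41/17) = 15 + 17/41 = 632/41
1 + 1/(632/41) = 1 + 41/632 = 673/632
5 + 1/(673/632) = 5 + 632/673 = 3997/673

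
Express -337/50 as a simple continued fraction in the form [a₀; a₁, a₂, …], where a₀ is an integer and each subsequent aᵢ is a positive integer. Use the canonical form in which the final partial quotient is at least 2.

[-7; 3, 1, 5, 2]

⌊-337/50⌋ = -7, remainder 13
⌊50/13⌋ = 3, remainder 11
⌊13/11⌋ = 1, remainder 2
⌊11/2⌋ = 5, remainder 1
⌊2/1⌋ = 2, remainder 0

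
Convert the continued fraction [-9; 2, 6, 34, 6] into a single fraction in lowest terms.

-22857/2677

Start with 6.
34 + 1/(6/1) = 34 + 1/6 = 205/6
6 + 1/(205/6) = 6 + 6/205 = 1236/205
2 + 1/(1236/205) = 2 + 205/1236 = 2677/1236
-9 + 1/(2677/1236) = -9 + 1236/2677 = -22857/2677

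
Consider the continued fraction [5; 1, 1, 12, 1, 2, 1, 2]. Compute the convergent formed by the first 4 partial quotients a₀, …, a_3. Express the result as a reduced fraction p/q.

138/25

Use the convergent recurrence hₖ = aₖ·hₖ₋₁ + hₖ₋₂ (and likewise for the denominators kₖ):
a_0 = 5: 5/1
a_1 = 1: 6/1
a_2 = 1: 11/2
a_3 = 12: 138/25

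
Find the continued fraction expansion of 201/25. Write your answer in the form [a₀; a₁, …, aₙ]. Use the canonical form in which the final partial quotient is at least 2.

[8; 25]

201 = 8·25 + 1, so a_0 = 8
25 = 25·1 + 0, so a_1 = 25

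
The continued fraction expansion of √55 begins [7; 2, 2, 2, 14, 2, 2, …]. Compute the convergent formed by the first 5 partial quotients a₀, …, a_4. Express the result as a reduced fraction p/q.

a_0 = 7: 7/1
a_1 = 2: 15/2
a_2 = 2: 37/5
a_3 = 2: 89/12
a_4 = 14: 1283/173

1283/173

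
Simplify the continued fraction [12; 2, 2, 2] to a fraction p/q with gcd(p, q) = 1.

149/12

Start with 2.
2 + 1/(2/1) = 2 + 1/2 = 5/2
2 + 1/(5/2) = 2 + 2/5 = 12/5
12 + 1/(12/5) = 12 + 5/12 = 149/12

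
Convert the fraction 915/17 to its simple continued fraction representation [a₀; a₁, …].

[53; 1, 4, 1, 2]

Run the Euclidean algorithm, recording each quotient:
915 ÷ 17 → quotient 53, remainder 14
17 ÷ 14 → quotient 1, remainder 3
14 ÷ 3 → quotient 4, remainder 2
3 ÷ 2 → quotient 1, remainder 1
2 ÷ 1 → quotient 2, remainder 0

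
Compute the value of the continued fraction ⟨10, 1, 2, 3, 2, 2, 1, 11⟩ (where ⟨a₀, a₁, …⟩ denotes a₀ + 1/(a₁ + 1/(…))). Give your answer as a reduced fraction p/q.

9894/925

Start with 11.
1 + 1/(11/1) = 1 + 1/11 = 12/11
2 + 1/(12/11) = 2 + 11/12 = 35/12
2 + 1/(35/12) = 2 + 12/35 = 82/35
3 + 1/(82/35) = 3 + 35/82 = 281/82
2 + 1/(281/82) = 2 + 82/281 = 644/281
1 + 1/(644/281) = 1 + 281/644 = 925/644
10 + 1/(925/644) = 10 + 644/925 = 9894/925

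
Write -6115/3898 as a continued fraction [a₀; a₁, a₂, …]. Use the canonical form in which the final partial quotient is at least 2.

Apply division with remainder until the remainder is 0:
⌊-6115/3898⌋ = -2, remainder 1681
⌊3898/1681⌋ = 2, remainder 536
⌊1681/536⌋ = 3, remainder 73
⌊536/73⌋ = 7, remainder 25
⌊73/25⌋ = 2, remainder 23
⌊25/23⌋ = 1, remainder 2
⌊23/2⌋ = 11, remainder 1
⌊2/1⌋ = 2, remainder 0

[-2; 2, 3, 7, 2, 1, 11, 2]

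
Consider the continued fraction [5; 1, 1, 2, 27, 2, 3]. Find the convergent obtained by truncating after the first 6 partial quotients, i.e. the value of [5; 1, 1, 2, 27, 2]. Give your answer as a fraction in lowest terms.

1562/279

Start with 2.
27 + 1/(2/1) = 27 + 1/2 = 55/2
2 + 1/(55/2) = 2 + 2/55 = 112/55
1 + 1/(112/55) = 1 + 55/112 = 167/112
1 + 1/(167/112) = 1 + 112/167 = 279/167
5 + 1/(279/167) = 5 + 167/279 = 1562/279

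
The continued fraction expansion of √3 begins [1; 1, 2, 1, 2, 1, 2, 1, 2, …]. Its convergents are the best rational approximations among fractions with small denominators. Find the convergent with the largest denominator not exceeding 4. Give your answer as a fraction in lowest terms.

a_0 = 1: 1/1  (≤ bound)
a_1 = 1: 2/1  (≤ bound)
a_2 = 2: 5/3  (≤ bound)
a_3 = 1: 7/4  (≤ bound)
a_4 = 2: 19/11  (> 4, stop)

7/4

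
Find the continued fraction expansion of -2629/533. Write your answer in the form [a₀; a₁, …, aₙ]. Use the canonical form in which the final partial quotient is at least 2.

-2629 ÷ 533 → quotient -5, remainder 36
533 ÷ 36 → quotient 14, remainder 29
36 ÷ 29 → quotient 1, remainder 7
29 ÷ 7 → quotient 4, remainder 1
7 ÷ 1 → quotient 7, remainder 0

[-5; 14, 1, 4, 7]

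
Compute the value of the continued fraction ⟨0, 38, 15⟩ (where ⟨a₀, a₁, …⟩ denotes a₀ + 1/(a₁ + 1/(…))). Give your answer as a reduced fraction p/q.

15/571

a_0 = 0: 0/1
a_1 = 38: 1/38
a_2 = 15: 15/571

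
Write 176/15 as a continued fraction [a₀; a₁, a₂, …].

[11; 1, 2, 1, 3]

Apply division with remainder until the remainder is 0:
176 = 11·15 + 11, so a_0 = 11
15 = 1·11 + 4, so a_1 = 1
11 = 2·4 + 3, so a_2 = 2
4 = 1·3 + 1, so a_3 = 1
3 = 3·1 + 0, so a_4 = 3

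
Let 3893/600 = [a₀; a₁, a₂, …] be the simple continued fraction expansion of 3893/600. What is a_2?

20

⌊3893/600⌋ = 6, remainder 293
⌊600/293⌋ = 2, remainder 14
⌊293/14⌋ = 20, remainder 13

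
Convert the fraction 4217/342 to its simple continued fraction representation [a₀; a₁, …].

4217 = 12·342 + 113, so a_0 = 12
342 = 3·113 + 3, so a_1 = 3
113 = 37·3 + 2, so a_2 = 37
3 = 1·2 + 1, so a_3 = 1
2 = 2·1 + 0, so a_4 = 2

[12; 3, 37, 1, 2]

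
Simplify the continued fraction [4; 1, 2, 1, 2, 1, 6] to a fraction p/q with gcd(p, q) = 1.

478/101

Collapse the nested fraction from the inside out:
Start with 6.
1 + 1/(6/1) = 1 + 1/6 = 7/6
2 + 1/(7/6) = 2 + 6/7 = 20/7
1 + 1/(20/7) = 1 + 7/20 = 27/20
2 + 1/(27/20) = 2 + 20/27 = 74/27
1 + 1/(74/27) = 1 + 27/74 = 101/74
4 + 1/(101/74) = 4 + 74/101 = 478/101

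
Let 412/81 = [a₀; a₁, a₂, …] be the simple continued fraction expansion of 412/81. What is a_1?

11

⌊412/81⌋ = 5, remainder 7
⌊81/7⌋ = 11, remainder 4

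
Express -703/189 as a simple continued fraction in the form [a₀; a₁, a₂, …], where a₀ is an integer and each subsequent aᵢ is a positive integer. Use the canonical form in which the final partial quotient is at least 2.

-703 = -4·189 + 53, so a_0 = -4
189 = 3·53 + 30, so a_1 = 3
53 = 1·30 + 23, so a_2 = 1
30 = 1·23 + 7, so a_3 = 1
23 = 3·7 + 2, so a_4 = 3
7 = 3·2 + 1, so a_5 = 3
2 = 2·1 + 0, so a_6 = 2

[-4; 3, 1, 1, 3, 3, 2]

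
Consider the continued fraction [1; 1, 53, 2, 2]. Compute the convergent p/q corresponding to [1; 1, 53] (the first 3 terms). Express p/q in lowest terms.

Use the convergent recurrence hₖ = aₖ·hₖ₋₁ + hₖ₋₂ (and likewise for the denominators kₖ):
a_0 = 1: 1/1
a_1 = 1: 2/1
a_2 = 53: 107/54

107/54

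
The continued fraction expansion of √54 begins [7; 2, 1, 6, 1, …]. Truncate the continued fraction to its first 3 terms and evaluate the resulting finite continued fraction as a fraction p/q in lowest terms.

a_0 = 7: 7/1
a_1 = 2: 15/2
a_2 = 1: 22/3

22/3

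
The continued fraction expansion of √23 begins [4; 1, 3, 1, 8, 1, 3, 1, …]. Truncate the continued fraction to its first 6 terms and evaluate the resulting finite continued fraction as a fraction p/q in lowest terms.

a_0 = 4: 4/1
a_1 = 1: 5/1
a_2 = 3: 19/4
a_3 = 1: 24/5
a_4 = 8: 211/44
a_5 = 1: 235/49

235/49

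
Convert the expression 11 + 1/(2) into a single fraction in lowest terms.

Start with 2.
11 + 1/(2/1) = 11 + 1/2 = 23/2

23/2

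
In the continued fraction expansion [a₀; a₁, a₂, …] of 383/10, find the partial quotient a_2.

383 = 38·10 + 3, so a_0 = 38
10 = 3·3 + 1, so a_1 = 3
3 = 3·1 + 0, so a_2 = 3

3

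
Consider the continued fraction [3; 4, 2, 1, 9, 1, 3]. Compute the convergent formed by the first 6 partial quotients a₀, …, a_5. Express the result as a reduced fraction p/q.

449/139

a_0 = 3: 3/1
a_1 = 4: 13/4
a_2 = 2: 29/9
a_3 = 1: 42/13
a_4 = 9: 407/126
a_5 = 1: 449/139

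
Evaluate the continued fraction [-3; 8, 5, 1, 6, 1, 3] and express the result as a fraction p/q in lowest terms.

Compute successive convergents:
a_0 = -3: -3/1
a_1 = 8: -23/8
a_2 = 5: -118/41
a_3 = 1: -141/49
a_4 = 6: -964/335
a_5 = 1: -1105/384
a_6 = 3: -4279/1487

-4279/1487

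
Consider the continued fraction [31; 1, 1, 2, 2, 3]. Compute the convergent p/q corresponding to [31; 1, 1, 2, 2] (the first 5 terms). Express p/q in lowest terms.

379/12

a_0 = 31: 31/1
a_1 = 1: 32/1
a_2 = 1: 63/2
a_3 = 2: 158/5
a_4 = 2: 379/12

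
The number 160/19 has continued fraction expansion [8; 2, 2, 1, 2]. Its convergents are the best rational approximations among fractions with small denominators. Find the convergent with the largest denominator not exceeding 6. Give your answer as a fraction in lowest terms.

42/5

a_0 = 8: 8/1  (≤ bound)
a_1 = 2: 17/2  (≤ bound)
a_2 = 2: 42/5  (≤ bound)
a_3 = 1: 59/7  (> 6, stop)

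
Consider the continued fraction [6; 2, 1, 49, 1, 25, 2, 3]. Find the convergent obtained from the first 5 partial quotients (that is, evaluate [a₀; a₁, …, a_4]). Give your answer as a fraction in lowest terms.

Starting at the tail and folding back:
Start with 1.
49 + 1/(1/1) = 49 + 1/1 = 50/1
1 + 1/(50/1) = 1 + 1/50 = 51/50
2 + 1/(51/50) = 2 + 50/51 = 152/51
6 + 1/(152/51) = 6 + 51/152 = 963/152

963/152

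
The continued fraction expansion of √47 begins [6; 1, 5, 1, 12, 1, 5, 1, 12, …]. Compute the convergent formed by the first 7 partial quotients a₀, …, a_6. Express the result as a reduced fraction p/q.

3942/575

Start with 5.
1 + 1/(5/1) = 1 + 1/5 = 6/5
12 + 1/(6/5) = 12 + 5/6 = 77/6
1 + 1/(77/6) = 1 + 6/77 = 83/77
5 + 1/(83/77) = 5 + 77/83 = 492/83
1 + 1/(492/83) = 1 + 83/492 = 575/492
6 + 1/(575/492) = 6 + 492/575 = 3942/575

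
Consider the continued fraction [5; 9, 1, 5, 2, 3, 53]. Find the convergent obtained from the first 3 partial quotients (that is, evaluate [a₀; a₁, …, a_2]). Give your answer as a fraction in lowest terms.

51/10

Use the convergent recurrence hₖ = aₖ·hₖ₋₁ + hₖ₋₂ (and likewise for the denominators kₖ):
a_0 = 5: 5/1
a_1 = 9: 46/9
a_2 = 1: 51/10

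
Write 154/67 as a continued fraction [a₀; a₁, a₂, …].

⌊154/67⌋ = 2, remainder 20
⌊67/20⌋ = 3, remainder 7
⌊20/7⌋ = 2, remainder 6
⌊7/6⌋ = 1, remainder 1
⌊6/1⌋ = 6, remainder 0

[2; 3, 2, 1, 6]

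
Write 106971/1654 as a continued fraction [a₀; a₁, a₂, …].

Repeatedly divide and take the remainder:
⌊106971/1654⌋ = 64, remainder 1115
⌊1654/1115⌋ = 1, remainder 539
⌊1115/539⌋ = 2, remainder 37
⌊539/37⌋ = 14, remainder 21
⌊37/21⌋ = 1, remainder 16
⌊21/16⌋ = 1, remainder 5
⌊16/5⌋ = 3, remainder 1
⌊5/1⌋ = 5, remainder 0

[64; 1, 2, 14, 1, 1, 3, 5]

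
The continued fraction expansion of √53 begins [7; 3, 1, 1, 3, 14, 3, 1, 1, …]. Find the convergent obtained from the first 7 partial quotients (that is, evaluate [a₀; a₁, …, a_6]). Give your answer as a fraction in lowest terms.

a_0 = 7: 7/1
a_1 = 3: 22/3
a_2 = 1: 29/4
a_3 = 1: 51/7
a_4 = 3: 182/25
a_5 = 14: 2599/357
a_6 = 3: 7979/1096

7979/1096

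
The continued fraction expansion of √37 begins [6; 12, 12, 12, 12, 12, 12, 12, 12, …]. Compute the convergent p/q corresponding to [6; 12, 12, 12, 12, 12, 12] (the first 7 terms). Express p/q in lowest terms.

Build up convergents one term at a time:
a_0 = 6: 6/1
a_1 = 12: 73/12
a_2 = 12: 882/145
a_3 = 12: 10657/1752
a_4 = 12: 128766/21169
a_5 = 12: 1555849/255780
a_6 = 12: 18798954/3090529

18798954/3090529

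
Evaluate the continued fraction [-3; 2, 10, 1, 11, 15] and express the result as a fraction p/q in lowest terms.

-10423/4133

a_0 = -3: -3/1
a_1 = 2: -5/2
a_2 = 10: -53/21
a_3 = 1: -58/23
a_4 = 11: -691/274
a_5 = 15: -10423/4133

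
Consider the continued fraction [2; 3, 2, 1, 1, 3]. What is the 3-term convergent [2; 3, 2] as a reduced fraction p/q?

Start with 2.
3 + 1/(2/1) = 3 + 1/2 = 7/2
2 + 1/(7/2) = 2 + 2/7 = 16/7

16/7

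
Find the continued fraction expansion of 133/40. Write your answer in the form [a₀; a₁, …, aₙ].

Repeatedly divide and take the remainder:
⌊133/40⌋ = 3, remainder 13
⌊40/13⌋ = 3, remainder 1
⌊13/1⌋ = 13, remainder 0

[3; 3, 13]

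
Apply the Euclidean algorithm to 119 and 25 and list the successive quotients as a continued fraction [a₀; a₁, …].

[4; 1, 3, 6]

⌊119/25⌋ = 4, remainder 19
⌊25/19⌋ = 1, remainder 6
⌊19/6⌋ = 3, remainder 1
⌊6/1⌋ = 6, remainder 0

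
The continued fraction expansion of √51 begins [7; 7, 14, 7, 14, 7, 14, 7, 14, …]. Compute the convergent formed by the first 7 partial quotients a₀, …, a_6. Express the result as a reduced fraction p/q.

7068593/989801

Build up convergents one term at a time:
a_0 = 7: 7/1
a_1 = 7: 50/7
a_2 = 14: 707/99
a_3 = 7: 4999/700
a_4 = 14: 70693/9899
a_5 = 7: 499850/69993
a_6 = 14: 7068593/989801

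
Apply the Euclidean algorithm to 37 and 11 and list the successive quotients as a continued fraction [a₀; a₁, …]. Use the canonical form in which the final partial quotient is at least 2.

Apply division with remainder until the remainder is 0:
37 = 3·11 + 4, so a_0 = 3
11 = 2·4 + 3, so a_1 = 2
4 = 1·3 + 1, so a_2 = 1
3 = 3·1 + 0, so a_3 = 3

[3; 2, 1, 3]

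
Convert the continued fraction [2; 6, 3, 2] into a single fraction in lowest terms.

95/44

Build up convergents one term at a time:
a_0 = 2: 2/1
a_1 = 6: 13/6
a_2 = 3: 41/19
a_3 = 2: 95/44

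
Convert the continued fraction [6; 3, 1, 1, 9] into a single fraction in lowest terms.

a_0 = 6: 6/1
a_1 = 3: 19/3
a_2 = 1: 25/4
a_3 = 1: 44/7
a_4 = 9: 421/67

421/67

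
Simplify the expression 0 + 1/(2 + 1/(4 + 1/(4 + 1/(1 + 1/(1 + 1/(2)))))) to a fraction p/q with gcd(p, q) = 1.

97/217

Collapse the nested fraction from the inside out:
Start with 2.
1 + 1/(2/1) = 1 + 1/2 = 3/2
1 + 1/(3/2) = 1 + 2/3 = 5/3
4 + 1/(5/3) = 4 + 3/5 = 23/5
4 + 1/(23/5) = 4 + 5/23 = 97/23
2 + 1/(97/23) = 2 + 23/97 = 217/97
0 + 1/(217/97) = 0 + 97/217 = 97/217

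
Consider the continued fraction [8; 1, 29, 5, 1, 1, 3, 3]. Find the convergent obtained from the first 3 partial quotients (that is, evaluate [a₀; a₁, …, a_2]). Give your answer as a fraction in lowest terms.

Collapse the nested fraction from the inside out:
Start with 29.
1 + 1/(29/1) = 1 + 1/29 = 30/29
8 + 1/(30/29) = 8 + 29/30 = 269/30

269/30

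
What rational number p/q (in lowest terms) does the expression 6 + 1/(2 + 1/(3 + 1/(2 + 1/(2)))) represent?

Start with 2.
2 + 1/(2/1) = 2 + 1/2 = 5/2
3 + 1/(5/2) = 3 + 2/5 = 17/5
2 + 1/(17/5) = 2 + 5/17 = 39/17
6 + 1/(39/17) = 6 + 17/39 = 251/39

251/39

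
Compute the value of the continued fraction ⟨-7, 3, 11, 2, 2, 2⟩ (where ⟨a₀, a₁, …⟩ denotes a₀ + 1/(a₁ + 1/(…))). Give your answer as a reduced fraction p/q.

-2824/423

Starting at the tail and folding back:
Start with 2.
2 + 1/(2/1) = 2 + 1/2 = 5/2
2 + 1/(5/2) = 2 + 2/5 = 12/5
11 + 1/(12/5) = 11 + 5/12 = 137/12
3 + 1/(137/12) = 3 + 12/137 = 423/137
-7 + 1/(423/137) = -7 + 137/423 = -2824/423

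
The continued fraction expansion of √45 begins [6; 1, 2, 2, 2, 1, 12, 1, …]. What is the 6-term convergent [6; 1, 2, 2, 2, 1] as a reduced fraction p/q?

a_0 = 6: 6/1
a_1 = 1: 7/1
a_2 = 2: 20/3
a_3 = 2: 47/7
a_4 = 2: 114/17
a_5 = 1: 161/24

161/24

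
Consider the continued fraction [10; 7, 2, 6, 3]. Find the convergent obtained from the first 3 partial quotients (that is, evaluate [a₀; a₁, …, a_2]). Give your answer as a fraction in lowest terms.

152/15

Start with 2.
7 + 1/(2/1) = 7 + 1/2 = 15/2
10 + 1/(15/2) = 10 + 2/15 = 152/15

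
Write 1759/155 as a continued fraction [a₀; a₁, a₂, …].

[11; 2, 1, 6, 1, 2, 2]

⌊1759/155⌋ = 11, remainder 54
⌊155/54⌋ = 2, remainder 47
⌊54/47⌋ = 1, remainder 7
⌊47/7⌋ = 6, remainder 5
⌊7/5⌋ = 1, remainder 2
⌊5/2⌋ = 2, remainder 1
⌊2/1⌋ = 2, remainder 0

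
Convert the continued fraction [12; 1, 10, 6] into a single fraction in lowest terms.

Start with 6.
10 + 1/(6/1) = 10 + 1/6 = 61/6
1 + 1/(61/6) = 1 + 6/61 = 67/61
12 + 1/(67/61) = 12 + 61/67 = 865/67

865/67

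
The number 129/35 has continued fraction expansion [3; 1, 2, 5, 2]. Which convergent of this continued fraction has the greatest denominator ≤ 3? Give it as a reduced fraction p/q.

11/3

List convergents until the denominator exceeds the bound:
a_0 = 3: 3/1  (≤ bound)
a_1 = 1: 4/1  (≤ bound)
a_2 = 2: 11/3  (≤ bound)
a_3 = 5: 59/16  (> 3, stop)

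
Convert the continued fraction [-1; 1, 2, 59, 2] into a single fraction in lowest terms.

Collapse the nested fraction from the inside out:
Start with 2.
59 + 1/(2/1) = 59 + 1/2 = 119/2
2 + 1/(119/2) = 2 + 2/119 = 240/119
1 + 1/(240/119) = 1 + 119/240 = 359/240
-1 + 1/(359/240) = -1 + 240/359 = -119/359

-119/359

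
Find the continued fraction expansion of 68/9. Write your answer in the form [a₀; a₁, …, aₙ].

68 = 7·9 + 5, so a_0 = 7
9 = 1·5 + 4, so a_1 = 1
5 = 1·4 + 1, so a_2 = 1
4 = 4·1 + 0, so a_3 = 4

[7; 1, 1, 4]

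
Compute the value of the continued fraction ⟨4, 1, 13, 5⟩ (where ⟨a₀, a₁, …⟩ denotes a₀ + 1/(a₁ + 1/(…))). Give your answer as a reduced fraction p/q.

Compute successive convergents:
a_0 = 4: 4/1
a_1 = 1: 5/1
a_2 = 13: 69/14
a_3 = 5: 350/71

350/71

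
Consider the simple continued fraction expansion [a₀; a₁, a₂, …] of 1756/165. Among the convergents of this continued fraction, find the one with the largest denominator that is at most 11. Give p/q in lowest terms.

List convergents until the denominator exceeds the bound:
a_0 = 10: 10/1  (≤ bound)
a_1 = 1: 11/1  (≤ bound)
a_2 = 1: 21/2  (≤ bound)
a_3 = 1: 32/3  (≤ bound)
a_4 = 3: 117/11  (≤ bound)
a_5 = 1: 149/14  (> 11, stop)

117/11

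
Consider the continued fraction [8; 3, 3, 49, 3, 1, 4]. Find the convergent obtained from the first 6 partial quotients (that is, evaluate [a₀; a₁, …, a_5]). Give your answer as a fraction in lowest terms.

16451/1982

Start with 1.
3 + 1/(1/1) = 3 + 1/1 = 4/1
49 + 1/(4/1) = 49 + 1/4 = 197/4
3 + 1/(197/4) = 3 + 4/197 = 595/197
3 + 1/(595/197) = 3 + 197/595 = 1982/595
8 + 1/(1982/595) = 8 + 595/1982 = 16451/1982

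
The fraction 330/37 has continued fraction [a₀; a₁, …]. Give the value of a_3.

3

Apply division with remainder until the remainder is 0:
⌊330/37⌋ = 8, remainder 34
⌊37/34⌋ = 1, remainder 3
⌊34/3⌋ = 11, remainder 1
⌊3/1⌋ = 3, remainder 0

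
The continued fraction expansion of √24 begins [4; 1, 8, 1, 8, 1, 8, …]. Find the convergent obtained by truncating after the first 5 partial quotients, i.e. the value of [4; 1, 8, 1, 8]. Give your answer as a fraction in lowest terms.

Start with 8.
1 + 1/(8/1) = 1 + 1/8 = 9/8
8 + 1/(9/8) = 8 + 8/9 = 80/9
1 + 1/(80/9) = 1 + 9/80 = 89/80
4 + 1/(89/80) = 4 + 80/89 = 436/89

436/89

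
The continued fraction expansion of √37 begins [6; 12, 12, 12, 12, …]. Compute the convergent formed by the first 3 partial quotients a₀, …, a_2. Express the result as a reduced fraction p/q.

882/145

a_0 = 6: 6/1
a_1 = 12: 73/12
a_2 = 12: 882/145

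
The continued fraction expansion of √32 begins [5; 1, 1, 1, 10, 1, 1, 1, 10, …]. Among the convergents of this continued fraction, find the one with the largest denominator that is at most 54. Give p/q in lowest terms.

198/35

a_0 = 5: 5/1  (≤ bound)
a_1 = 1: 6/1  (≤ bound)
a_2 = 1: 11/2  (≤ bound)
a_3 = 1: 17/3  (≤ bound)
a_4 = 10: 181/32  (≤ bound)
a_5 = 1: 198/35  (≤ bound)
a_6 = 1: 379/67  (> 54, stop)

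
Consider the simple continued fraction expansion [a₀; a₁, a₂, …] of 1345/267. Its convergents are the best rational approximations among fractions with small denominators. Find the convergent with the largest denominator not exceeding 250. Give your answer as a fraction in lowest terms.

403/80

List convergents until the denominator exceeds the bound:
a_0 = 5: 5/1  (≤ bound)
a_1 = 26: 131/26  (≤ bound)
a_2 = 1: 136/27  (≤ bound)
a_3 = 2: 403/80  (≤ bound)
a_4 = 3: 1345/267  (> 250, stop)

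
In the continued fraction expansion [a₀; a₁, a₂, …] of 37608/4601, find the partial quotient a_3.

37608 ÷ 4601 → quotient 8, remainder 800
4601 ÷ 800 → quotient 5, remainder 601
800 ÷ 601 → quotient 1, remainder 199
601 ÷ 199 → quotient 3, remainder 4

3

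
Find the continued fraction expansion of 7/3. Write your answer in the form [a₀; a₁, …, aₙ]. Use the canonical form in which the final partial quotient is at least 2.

Apply division with remainder until the remainder is 0:
⌊7/3⌋ = 2, remainder 1
⌊3/1⌋ = 3, remainder 0

[2; 3]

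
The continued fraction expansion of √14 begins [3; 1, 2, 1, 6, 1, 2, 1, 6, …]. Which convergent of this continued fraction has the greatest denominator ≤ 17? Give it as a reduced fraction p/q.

15/4

a_0 = 3: 3/1  (≤ bound)
a_1 = 1: 4/1  (≤ bound)
a_2 = 2: 11/3  (≤ bound)
a_3 = 1: 15/4  (≤ bound)
a_4 = 6: 101/27  (> 17, stop)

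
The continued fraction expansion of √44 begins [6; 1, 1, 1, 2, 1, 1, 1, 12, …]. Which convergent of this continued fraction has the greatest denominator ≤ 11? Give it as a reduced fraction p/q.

73/11

List convergents until the denominator exceeds the bound:
a_0 = 6: 6/1  (≤ bound)
a_1 = 1: 7/1  (≤ bound)
a_2 = 1: 13/2  (≤ bound)
a_3 = 1: 20/3  (≤ bound)
a_4 = 2: 53/8  (≤ bound)
a_5 = 1: 73/11  (≤ bound)
a_6 = 1: 126/19  (> 11, stop)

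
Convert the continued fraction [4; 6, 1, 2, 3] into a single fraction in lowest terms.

Collapse the nested fraction from the inside out:
Start with 3.
2 + 1/(3/1) = 2 + 1/3 = 7/3
1 + 1/(7/3) = 1 + 3/7 = 10/7
6 + 1/(10/7) = 6 + 7/10 = 67/10
4 + 1/(67/10) = 4 + 10/67 = 278/67

278/67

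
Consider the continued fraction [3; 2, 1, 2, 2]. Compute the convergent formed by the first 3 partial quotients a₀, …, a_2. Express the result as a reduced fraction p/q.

Work from the innermost term outward:
Start with 1.
2 + 1/(1/1) = 2 + 1/1 = 3/1
3 + 1/(3/1) = 3 + 1/3 = 10/3

10/3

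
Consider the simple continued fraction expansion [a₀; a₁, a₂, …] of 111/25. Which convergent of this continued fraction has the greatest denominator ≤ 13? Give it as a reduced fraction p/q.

40/9

a_0 = 4: 4/1  (≤ bound)
a_1 = 2: 9/2  (≤ bound)
a_2 = 3: 31/7  (≤ bound)
a_3 = 1: 40/9  (≤ bound)
a_4 = 2: 111/25  (> 13, stop)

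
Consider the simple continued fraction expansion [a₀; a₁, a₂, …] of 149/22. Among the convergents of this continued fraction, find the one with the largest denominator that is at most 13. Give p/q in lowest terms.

61/9

a_0 = 6: 6/1  (≤ bound)
a_1 = 1: 7/1  (≤ bound)
a_2 = 3: 27/4  (≤ bound)
a_3 = 2: 61/9  (≤ bound)
a_4 = 2: 149/22  (> 13, stop)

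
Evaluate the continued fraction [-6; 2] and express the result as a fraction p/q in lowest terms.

Use the convergent recurrence hₖ = aₖ·hₖ₋₁ + hₖ₋₂ (and likewise for the denominators kₖ):
a_0 = -6: -6/1
a_1 = 2: -11/2

-11/2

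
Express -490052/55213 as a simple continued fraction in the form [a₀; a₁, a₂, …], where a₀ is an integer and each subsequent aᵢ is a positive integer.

[-9; 8, 23, 2, 3, 13, 1, 2]

Run the Euclidean algorithm, recording each quotient:
⌊-490052/55213⌋ = -9, remainder 6865
⌊55213/6865⌋ = 8, remainder 293
⌊6865/293⌋ = 23, remainder 126
⌊293/126⌋ = 2, remainder 41
⌊126/41⌋ = 3, remainder 3
⌊41/3⌋ = 13, remainder 2
⌊3/2⌋ = 1, remainder 1
⌊2/1⌋ = 2, remainder 0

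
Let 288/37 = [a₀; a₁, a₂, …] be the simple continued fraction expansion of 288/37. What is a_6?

2

Repeatedly divide and take the remainder:
288 ÷ 37 → quotient 7, remainder 29
37 ÷ 29 → quotient 1, remainder 8
29 ÷ 8 → quotient 3, remainder 5
8 ÷ 5 → quotient 1, remainder 3
5 ÷ 3 → quotient 1, remainder 2
3 ÷ 2 → quotient 1, remainder 1
2 ÷ 1 → quotient 2, remainder 0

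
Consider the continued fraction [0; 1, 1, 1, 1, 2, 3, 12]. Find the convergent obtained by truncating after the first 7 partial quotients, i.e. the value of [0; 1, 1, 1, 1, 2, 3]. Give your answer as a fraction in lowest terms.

27/44

Start with 3.
2 + 1/(3/1) = 2 + 1/3 = 7/3
1 + 1/(7/3) = 1 + 3/7 = 10/7
1 + 1/(10/7) = 1 + 7/10 = 17/10
1 + 1/(17/10) = 1 + 10/17 = 27/17
1 + 1/(27/17) = 1 + 17/27 = 44/27
0 + 1/(44/27) = 0 + 27/44 = 27/44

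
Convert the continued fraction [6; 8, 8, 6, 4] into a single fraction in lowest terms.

10146/1657

a_0 = 6: 6/1
a_1 = 8: 49/8
a_2 = 8: 398/65
a_3 = 6: 2437/398
a_4 = 4: 10146/1657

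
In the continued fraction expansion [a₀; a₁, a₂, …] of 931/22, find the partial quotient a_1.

3

931 = 42·22 + 7, so a_0 = 42
22 = 3·7 + 1, so a_1 = 3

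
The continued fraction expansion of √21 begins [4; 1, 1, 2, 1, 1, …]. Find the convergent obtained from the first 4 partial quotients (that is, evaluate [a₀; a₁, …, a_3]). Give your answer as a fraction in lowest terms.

23/5

Collapse the nested fraction from the inside out:
Start with 2.
1 + 1/(2/1) = 1 + 1/2 = 3/2
1 + 1/(3/2) = 1 + 2/3 = 5/3
4 + 1/(5/3) = 4 + 3/5 = 23/5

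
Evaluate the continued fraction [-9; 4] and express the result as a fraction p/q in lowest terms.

Start with 4.
-9 + 1/(4/1) = -9 + 1/4 = -35/4

-35/4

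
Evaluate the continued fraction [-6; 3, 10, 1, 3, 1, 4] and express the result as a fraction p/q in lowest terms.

-4547/801

a_0 = -6: -6/1
a_1 = 3: -17/3
a_2 = 10: -176/31
a_3 = 1: -193/34
a_4 = 3: -755/133
a_5 = 1: -948/167
a_6 = 4: -4547/801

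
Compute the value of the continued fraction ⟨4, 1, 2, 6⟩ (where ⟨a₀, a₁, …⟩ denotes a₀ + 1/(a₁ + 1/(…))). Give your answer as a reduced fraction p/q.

89/19

a_0 = 4: 4/1
a_1 = 1: 5/1
a_2 = 2: 14/3
a_3 = 6: 89/19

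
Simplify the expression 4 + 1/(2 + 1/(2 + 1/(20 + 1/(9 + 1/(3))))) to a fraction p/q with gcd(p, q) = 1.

Start with 3.
9 + 1/(3/1) = 9 + 1/3 = 28/3
20 + 1/(28/3) = 20 + 3/28 = 563/28
2 + 1/(563/28) = 2 + 28/563 = 1154/563
2 + 1/(1154/563) = 2 + 563/1154 = 2871/1154
4 + 1/(2871/1154) = 4 + 1154/2871 = 12638/2871

12638/2871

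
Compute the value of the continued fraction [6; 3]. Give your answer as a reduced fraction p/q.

a_0 = 6: 6/1
a_1 = 3: 19/3

19/3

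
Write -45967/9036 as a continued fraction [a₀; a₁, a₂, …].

[-6; 1, 10, 2, 13, 14, 2]

⌊-45967/9036⌋ = -6, remainder 8249
⌊9036/8249⌋ = 1, remainder 787
⌊8249/787⌋ = 10, remainder 379
⌊787/379⌋ = 2, remainder 29
⌊379/29⌋ = 13, remainder 2
⌊29/2⌋ = 14, remainder 1
⌊2/1⌋ = 2, remainder 0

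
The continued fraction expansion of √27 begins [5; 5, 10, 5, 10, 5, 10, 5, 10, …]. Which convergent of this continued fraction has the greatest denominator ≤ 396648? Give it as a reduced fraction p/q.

a_0 = 5: 5/1  (≤ bound)
a_1 = 5: 26/5  (≤ bound)
a_2 = 10: 265/51  (≤ bound)
a_3 = 5: 1351/260  (≤ bound)
a_4 = 10: 13775/2651  (≤ bound)
a_5 = 5: 70226/13515  (≤ bound)
a_6 = 10: 716035/137801  (≤ bound)
a_7 = 5: 3650401/702520  (> 396648, stop)

716035/137801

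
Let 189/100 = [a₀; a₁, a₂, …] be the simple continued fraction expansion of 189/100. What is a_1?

1

⌊189/100⌋ = 1, remainder 89
⌊100/89⌋ = 1, remainder 11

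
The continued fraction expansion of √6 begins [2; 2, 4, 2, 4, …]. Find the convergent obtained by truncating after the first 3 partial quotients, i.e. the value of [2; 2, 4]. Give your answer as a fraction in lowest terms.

22/9

a_0 = 2: 2/1
a_1 = 2: 5/2
a_2 = 4: 22/9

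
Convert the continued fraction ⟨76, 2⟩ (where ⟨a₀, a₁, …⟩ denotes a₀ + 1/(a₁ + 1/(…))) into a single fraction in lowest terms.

153/2

Start with 2.
76 + 1/(2/1) = 76 + 1/2 = 153/2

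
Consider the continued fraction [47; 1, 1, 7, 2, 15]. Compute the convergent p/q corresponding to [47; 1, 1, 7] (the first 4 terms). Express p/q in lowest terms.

713/15

a_0 = 47: 47/1
a_1 = 1: 48/1
a_2 = 1: 95/2
a_3 = 7: 713/15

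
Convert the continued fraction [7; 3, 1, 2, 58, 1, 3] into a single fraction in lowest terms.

18916/2601

a_0 = 7: 7/1
a_1 = 3: 22/3
a_2 = 1: 29/4
a_3 = 2: 80/11
a_4 = 58: 4669/642
a_5 = 1: 4749/653
a_6 = 3: 18916/2601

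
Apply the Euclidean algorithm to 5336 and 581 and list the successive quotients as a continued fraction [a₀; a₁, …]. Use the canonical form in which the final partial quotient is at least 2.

5336 = 9·581 + 107, so a_0 = 9
581 = 5·107 + 46, so a_1 = 5
107 = 2·46 + 15, so a_2 = 2
46 = 3·15 + 1, so a_3 = 3
15 = 15·1 + 0, so a_4 = 15

[9; 5, 2, 3, 15]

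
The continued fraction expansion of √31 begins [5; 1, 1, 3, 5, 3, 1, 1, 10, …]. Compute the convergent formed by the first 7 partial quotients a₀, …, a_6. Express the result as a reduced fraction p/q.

863/155

Work from the innermost term outward:
Start with 1.
3 + 1/(1/1) = 3 + 1/1 = 4/1
5 + 1/(4/1) = 5 + 1/4 = 21/4
3 + 1/(21/4) = 3 + 4/21 = 67/21
1 + 1/(67/21) = 1 + 21/67 = 88/67
1 + 1/(88/67) = 1 + 67/88 = 155/88
5 + 1/(155/88) = 5 + 88/155 = 863/155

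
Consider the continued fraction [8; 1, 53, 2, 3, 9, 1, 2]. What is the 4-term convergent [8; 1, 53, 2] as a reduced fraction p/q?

Start with 2.
53 + 1/(2/1) = 53 + 1/2 = 107/2
1 + 1/(107/2) = 1 + 2/107 = 109/107
8 + 1/(109/107) = 8 + 107/109 = 979/109

979/109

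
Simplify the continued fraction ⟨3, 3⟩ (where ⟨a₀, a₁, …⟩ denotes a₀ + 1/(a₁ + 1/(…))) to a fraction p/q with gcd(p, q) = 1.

Start with 3.
3 + 1/(3/1) = 3 + 1/3 = 10/3

10/3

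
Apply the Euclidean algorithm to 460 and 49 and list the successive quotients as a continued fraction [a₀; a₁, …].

⌊460/49⌋ = 9, remainder 19
⌊49/19⌋ = 2, remainder 11
⌊19/11⌋ = 1, remainder 8
⌊11/8⌋ = 1, remainder 3
⌊8/3⌋ = 2, remainder 2
⌊3/2⌋ = 1, remainder 1
⌊2/1⌋ = 2, remainder 0

[9; 2, 1, 1, 2, 1, 2]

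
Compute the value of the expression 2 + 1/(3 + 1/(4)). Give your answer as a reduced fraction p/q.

Start with 4.
3 + 1/(4/1) = 3 + 1/4 = 13/4
2 + 1/(13/4) = 2 + 4/13 = 30/13

30/13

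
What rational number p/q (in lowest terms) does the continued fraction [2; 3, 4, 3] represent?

97/42

Start with 3.
4 + 1/(3/1) = 4 + 1/3 = 13/3
3 + 1/(13/3) = 3 + 3/13 = 42/13
2 + 1/(42/13) = 2 + 13/42 = 97/42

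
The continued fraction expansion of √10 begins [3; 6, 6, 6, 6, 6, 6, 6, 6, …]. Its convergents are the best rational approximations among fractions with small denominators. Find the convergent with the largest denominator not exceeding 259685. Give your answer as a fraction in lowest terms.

168717/53353

List convergents until the denominator exceeds the bound:
a_0 = 3: 3/1  (≤ bound)
a_1 = 6: 19/6  (≤ bound)
a_2 = 6: 117/37  (≤ bound)
a_3 = 6: 721/228  (≤ bound)
a_4 = 6: 4443/1405  (≤ bound)
a_5 = 6: 27379/8658  (≤ bound)
a_6 = 6: 168717/53353  (≤ bound)
a_7 = 6: 1039681/328776  (> 259685, stop)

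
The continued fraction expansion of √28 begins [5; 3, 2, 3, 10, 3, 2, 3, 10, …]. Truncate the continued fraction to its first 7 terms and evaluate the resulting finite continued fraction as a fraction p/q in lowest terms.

a_0 = 5: 5/1
a_1 = 3: 16/3
a_2 = 2: 37/7
a_3 = 3: 127/24
a_4 = 10: 1307/247
a_5 = 3: 4048/765
a_6 = 2: 9403/1777

9403/1777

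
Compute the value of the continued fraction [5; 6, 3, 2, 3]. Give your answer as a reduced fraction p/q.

a_0 = 5: 5/1
a_1 = 6: 31/6
a_2 = 3: 98/19
a_3 = 2: 227/44
a_4 = 3: 779/151

779/151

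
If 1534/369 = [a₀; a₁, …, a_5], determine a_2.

Repeatedly divide and take the remainder:
1534 = 4·369 + 58, so a_0 = 4
369 = 6·58 + 21, so a_1 = 6
58 = 2·21 + 16, so a_2 = 2

2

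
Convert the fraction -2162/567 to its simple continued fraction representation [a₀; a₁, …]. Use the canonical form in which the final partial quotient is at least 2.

[-4; 5, 2, 1, 6, 2, 2]

Apply division with remainder until the remainder is 0:
-2162 ÷ 567 → quotient -4, remainder 106
567 ÷ 106 → quotient 5, remainder 37
106 ÷ 37 → quotient 2, remainder 32
37 ÷ 32 → quotient 1, remainder 5
32 ÷ 5 → quotient 6, remainder 2
5 ÷ 2 → quotient 2, remainder 1
2 ÷ 1 → quotient 2, remainder 0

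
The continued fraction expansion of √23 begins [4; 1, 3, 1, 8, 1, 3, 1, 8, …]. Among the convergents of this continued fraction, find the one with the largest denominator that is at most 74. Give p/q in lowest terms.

235/49

List convergents until the denominator exceeds the bound:
a_0 = 4: 4/1  (≤ bound)
a_1 = 1: 5/1  (≤ bound)
a_2 = 3: 19/4  (≤ bound)
a_3 = 1: 24/5  (≤ bound)
a_4 = 8: 211/44  (≤ bound)
a_5 = 1: 235/49  (≤ bound)
a_6 = 3: 916/191  (> 74, stop)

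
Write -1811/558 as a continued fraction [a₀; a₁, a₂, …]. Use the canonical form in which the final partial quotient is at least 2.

Repeatedly divide and take the remainder:
-1811 = -4·558 + 421, so a_0 = -4
558 = 1·421 + 137, so a_1 = 1
421 = 3·137 + 10, so a_2 = 3
137 = 13·10 + 7, so a_3 = 13
10 = 1·7 + 3, so a_4 = 1
7 = 2·3 + 1, so a_5 = 2
3 = 3·1 + 0, so a_6 = 3

[-4; 1, 3, 13, 1, 2, 3]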